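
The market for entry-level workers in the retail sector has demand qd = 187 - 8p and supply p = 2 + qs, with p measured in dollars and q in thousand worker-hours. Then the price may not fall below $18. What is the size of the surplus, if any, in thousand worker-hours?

Rearranging supply gives qs = p - 2. In a free market, 187 - 8p = p - 2 gives the equilibrium p* = 21, q* = 19.
The floor of 18 is below the equilibrium price 21, so it is not binding; the market clears at p* = 21, q* = 19.
Since the control does not bind, there is no surplus.

0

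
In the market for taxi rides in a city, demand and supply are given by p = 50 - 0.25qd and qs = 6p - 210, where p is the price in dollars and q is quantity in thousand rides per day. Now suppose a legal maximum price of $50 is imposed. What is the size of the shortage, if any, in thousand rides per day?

Rearranging demand gives qd = 200 - 4p. Without the control the market clears where 200 - 4p = 6p - 210, i.e. p* = 41 and q* = 36.
The ceiling of 50 is above the equilibrium price 41, so it is not binding; the market clears at p* = 41, q* = 36.
Since the control does not bind, there is no shortage.

0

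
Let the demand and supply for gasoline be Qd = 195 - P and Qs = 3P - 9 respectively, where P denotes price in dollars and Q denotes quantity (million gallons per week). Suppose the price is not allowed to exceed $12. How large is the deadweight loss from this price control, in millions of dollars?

9126

In a free market, 195 - P = 3P - 9 gives the equilibrium P* = 51, Q* = 144.
The ceiling of 12 is below the equilibrium price 51, so it binds.
At P = 12: Qd = 195 - 12 = 183 and Qs = 3·12 - 9 = 27.
Quantity traded falls to 27. At Q = 27 the demand price is 195 - 27 = 168 and the supply price is (9 + 27)/3 = 12.
Deadweight loss = ½ · (168 - 12) · (144 - 27) = ½ · 156 · 117 = 9126.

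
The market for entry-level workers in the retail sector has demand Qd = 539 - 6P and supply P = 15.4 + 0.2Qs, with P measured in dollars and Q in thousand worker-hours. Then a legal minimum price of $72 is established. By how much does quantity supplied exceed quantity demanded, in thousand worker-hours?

176

Rearranging supply gives Qs = 5P - 77. Setting quantity demanded equal to quantity supplied, 539 - 6P = 5P - 77, gives P* = 56 and Q* = 203.
Because the floor (72) lies above the market-clearing price, it is binding.
At P = 72: Qd = 539 - 6·72 = 107 and Qs = 5·72 - 77 = 283.
Surplus = Qs - Qd = 283 - 107 = 176.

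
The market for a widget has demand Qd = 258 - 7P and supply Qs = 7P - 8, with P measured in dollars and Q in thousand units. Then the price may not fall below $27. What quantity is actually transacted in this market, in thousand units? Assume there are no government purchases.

69

Without the control the market clears where 258 - 7P = 7P - 8, i.e. P* = 19 and Q* = 125.
Since 27 > 19, the floor is binding.
At P = 27: Qd = 258 - 7·27 = 69 and Qs = 7·27 - 8 = 181.
The quantity actually transacted is the short side, demand: 69.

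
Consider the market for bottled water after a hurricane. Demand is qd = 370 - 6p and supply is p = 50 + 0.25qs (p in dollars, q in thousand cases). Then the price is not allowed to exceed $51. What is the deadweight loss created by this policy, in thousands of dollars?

Rearranging supply gives qs = 4p - 200. Without the control the market clears where 370 - 6p = 4p - 200, i.e. p* = 57 and q* = 28.
Since 51 < 57, the ceiling is binding.
At p = 51: qd = 370 - 6·51 = 64 and qs = 4·51 - 200 = 4.
Quantity traded falls to 4. At q = 4 the demand price is (370 - 4)/6 = 61 and the supply price is (200 + 4)/4 = 51.
Deadweight loss = ½ · (61 - 51) · (28 - 4) = ½ · 10 · 24 = 120.

120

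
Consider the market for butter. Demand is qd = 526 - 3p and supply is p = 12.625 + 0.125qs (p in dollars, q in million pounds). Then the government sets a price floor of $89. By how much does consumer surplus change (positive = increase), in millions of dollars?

Rearranging supply gives qs = 8p - 101. Without the control the market clears where 526 - 3p = 8p - 101, i.e. p* = 57 and q* = 355.
Since 89 > 57, the floor is binding.
At p = 89: qd = 526 - 3·89 = 259 and qs = 8·89 - 101 = 611.
Consumer surplus without the control is ½ · (526/3 - 57) · 355 = 126025/6.
With the floor, consumers buy 259 units at 89, so CS = ½ · (526/3 - 89) · 259 = 67081/6.
Change in consumer surplus = 67081/6 - 126025/6 = -9824.

-9824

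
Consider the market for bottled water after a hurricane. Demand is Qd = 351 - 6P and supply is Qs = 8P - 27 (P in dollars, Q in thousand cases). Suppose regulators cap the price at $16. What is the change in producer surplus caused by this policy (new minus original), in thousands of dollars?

-1595

Equilibrium: 351 - 6P = 8P - 27, so 378 = 14P and P* = 27, Q* = 189.
Since 16 < 27, the ceiling is binding.
At P = 16: Qd = 351 - 6·16 = 255 and Qs = 8·16 - 27 = 101.
Producer surplus without the control is ½ · (27 - 3.375) · 189 = 2232.5625.
With the ceiling, producers sell 101 units at 16, so PS = ½ · (16 - 3.375) · 101 = 637.5625.
Change in producer surplus = 637.5625 - 2232.5625 = -1595.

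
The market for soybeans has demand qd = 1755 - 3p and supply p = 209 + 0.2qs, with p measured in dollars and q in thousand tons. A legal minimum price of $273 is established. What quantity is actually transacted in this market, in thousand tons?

Rearranging supply gives qs = 5p - 1045. Equilibrium: 1755 - 3p = 5p - 1045, so 2800 = 8p and p* = 350, q* = 705.
The floor of 273 is below the equilibrium price 350, so it is not binding; the market clears at p* = 350, q* = 705.

705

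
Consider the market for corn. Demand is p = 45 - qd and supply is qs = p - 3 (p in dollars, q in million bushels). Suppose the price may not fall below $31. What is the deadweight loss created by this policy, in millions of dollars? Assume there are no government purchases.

49

Rearranging demand gives qd = 45 - p. In a free market, 45 - p = p - 3 gives the equilibrium p* = 24, q* = 21.
The floor of 31 is above the equilibrium price 24, so it binds.
At p = 31: qd = 45 - 31 = 14 and qs = 31 - 3 = 28.
Quantity traded falls to 14. At q = 14 the demand price is 45 - 14 = 31 and the supply price is 3 + 14 = 17.
Deadweight loss = ½ · (31 - 17) · (21 - 14) = ½ · 14 · 7 = 49.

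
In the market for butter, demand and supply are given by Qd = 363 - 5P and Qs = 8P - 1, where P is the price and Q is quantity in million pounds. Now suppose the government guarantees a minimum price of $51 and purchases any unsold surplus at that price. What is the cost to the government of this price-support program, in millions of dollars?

In a free market, 363 - 5P = 8P - 1 gives the equilibrium P* = 28, Q* = 223.
Because the floor (51) lies above the market-clearing price, it is binding.
At P = 51: Qd = 363 - 5·51 = 108 and Qs = 8·51 - 1 = 407.
Surplus = Qs - Qd = 299.
Government expenditure = surplus × support price = 299 × 51 = 15249.

15249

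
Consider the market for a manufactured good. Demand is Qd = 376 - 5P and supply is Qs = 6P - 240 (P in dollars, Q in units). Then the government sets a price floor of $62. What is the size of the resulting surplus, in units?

66

Equilibrium: 376 - 5P = 6P - 240, so 616 = 11P and P* = 56, Q* = 96.
Since 62 > 56, the floor is binding.
At P = 62: Qd = 376 - 5·62 = 66 and Qs = 6·62 - 240 = 132.
Surplus = Qs - Qd = 132 - 66 = 66.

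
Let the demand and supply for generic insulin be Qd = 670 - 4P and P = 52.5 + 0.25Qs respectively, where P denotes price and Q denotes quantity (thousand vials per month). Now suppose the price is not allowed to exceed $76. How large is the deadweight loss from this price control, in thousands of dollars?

4624

Rearranging supply gives Qs = 4P - 210. Setting quantity demanded equal to quantity supplied, 670 - 4P = 4P - 210, gives P* = 110 and Q* = 230.
Because the ceiling (76) lies below the market-clearing price, it is binding.
At P = 76: Qd = 670 - 4·76 = 366 and Qs = 4·76 - 210 = 94.
Quantity traded falls to 94. At Q = 94 the demand price is (670 - 94)/4 = 144 and the supply price is (210 + 94)/4 = 76.
Deadweight loss = ½ · (144 - 76) · (230 - 94) = ½ · 68 · 136 = 4624.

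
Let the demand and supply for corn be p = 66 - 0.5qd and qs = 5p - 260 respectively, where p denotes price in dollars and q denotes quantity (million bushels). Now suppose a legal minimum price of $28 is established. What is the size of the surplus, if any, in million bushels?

Rearranging demand gives qd = 132 - 2p. In a free market, 132 - 2p = 5p - 260 gives the equilibrium p* = 56, q* = 20.
Since 28 is below p* = 56, the floor does not bind and the free-market outcome prevails.
Since the control does not bind, there is no surplus.

0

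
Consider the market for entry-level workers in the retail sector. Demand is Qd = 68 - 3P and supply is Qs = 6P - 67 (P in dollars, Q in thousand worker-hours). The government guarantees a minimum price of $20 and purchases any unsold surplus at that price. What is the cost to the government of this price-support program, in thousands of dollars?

900

In a free market, 68 - 3P = 6P - 67 gives the equilibrium P* = 15, Q* = 23.
Since 20 > 15, the floor is binding.
At P = 20: Qd = 68 - 3·20 = 8 and Qs = 6·20 - 67 = 53.
Surplus = Qs - Qd = 45.
Government expenditure = surplus × support price = 45 × 20 = 900.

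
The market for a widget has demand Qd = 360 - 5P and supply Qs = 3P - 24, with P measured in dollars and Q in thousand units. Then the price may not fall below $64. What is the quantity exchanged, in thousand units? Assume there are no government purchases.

In a free market, 360 - 5P = 3P - 24 gives the equilibrium P* = 48, Q* = 120.
Since 64 > 48, the floor is binding.
At P = 64: Qd = 360 - 5·64 = 40 and Qs = 3·64 - 24 = 168.
The quantity actually transacted is the short side, demand: 40.

40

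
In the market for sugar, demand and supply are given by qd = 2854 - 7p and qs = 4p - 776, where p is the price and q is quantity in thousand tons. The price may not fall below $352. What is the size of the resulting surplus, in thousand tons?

Equilibrium: 2854 - 7p = 4p - 776, so 3630 = 11p and p* = 330, q* = 544.
Since 352 > 330, the floor is binding.
At p = 352: qd = 2854 - 7·352 = 390 and qs = 4·352 - 776 = 632.
Surplus = qs - qd = 632 - 390 = 242.

242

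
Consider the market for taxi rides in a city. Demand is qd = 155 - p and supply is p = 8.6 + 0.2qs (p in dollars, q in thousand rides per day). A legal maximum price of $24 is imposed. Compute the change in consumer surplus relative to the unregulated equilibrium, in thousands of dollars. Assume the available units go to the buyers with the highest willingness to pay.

Rearranging supply gives qs = 5p - 43. Without the control the market clears where 155 - p = 5p - 43, i.e. p* = 33 and q* = 122.
Since 24 < 33, the ceiling is binding.
At p = 24: qd = 155 - 24 = 131 and qs = 5·24 - 43 = 77.
Consumer surplus without the control is ½ · (155 - 33) · 122 = 7442.
With the ceiling, 77 units are sold at 24 (assume they go to the highest-value buyers). The demand price at q = 77 is 78, so CS = ½ · [(155 - 24) + (78 - 24)] · 77 = 7122.5.
Change in consumer surplus = 7122.5 - 7442 = -319.5.

-319.5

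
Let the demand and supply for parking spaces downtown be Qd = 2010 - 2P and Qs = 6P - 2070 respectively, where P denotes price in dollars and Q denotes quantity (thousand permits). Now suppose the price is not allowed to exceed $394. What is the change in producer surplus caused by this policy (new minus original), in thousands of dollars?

-74472

In a free market, 2010 - 2P = 6P - 2070 gives the equilibrium P* = 510, Q* = 990.
The ceiling of 394 is below the equilibrium price 510, so it binds.
At P = 394: Qd = 2010 - 2·394 = 1222 and Qs = 6·394 - 2070 = 294.
Producer surplus without the control is ½ · (510 - 345) · 990 = 81675.
With the ceiling, producers sell 294 units at 394, so PS = ½ · (394 - 345) · 294 = 7203.
Change in producer surplus = 7203 - 81675 = -74472.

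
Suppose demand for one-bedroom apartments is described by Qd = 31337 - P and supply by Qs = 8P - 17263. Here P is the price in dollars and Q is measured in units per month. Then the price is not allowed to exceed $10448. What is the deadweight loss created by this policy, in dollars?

Setting quantity demanded equal to quantity supplied, 31337 - P = 8P - 17263, gives P* = 5400 and Q* = 25937.
Since 10448 is above P* = 5400, the ceiling does not bind and the free-market outcome prevails.
Since the control does not bind, no trades are prevented and deadweight loss is zero.

0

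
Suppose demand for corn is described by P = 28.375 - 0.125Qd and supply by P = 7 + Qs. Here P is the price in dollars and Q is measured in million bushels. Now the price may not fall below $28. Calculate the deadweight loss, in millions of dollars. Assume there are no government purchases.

144

Rearranging demand gives Qd = 227 - 8P; rearranging supply gives Qs = P - 7. Equilibrium: 227 - 8P = P - 7, so 234 = 9P and P* = 26, Q* = 19.
Because the floor (28) lies above the market-clearing price, it is binding.
At P = 28: Qd = 227 - 8·28 = 3 and Qs = 28 - 7 = 21.
Quantity traded falls to 3. At Q = 3 the demand price is (227 - 3)/8 = 28 and the supply price is 7 + 3 = 10.
Deadweight loss = ½ · (28 - 10) · (19 - 3) = ½ · 18 · 16 = 144.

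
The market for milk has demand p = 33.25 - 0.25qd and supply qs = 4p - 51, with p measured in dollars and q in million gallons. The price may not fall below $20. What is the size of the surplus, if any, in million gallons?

Rearranging demand gives qd = 133 - 4p. In a free market, 133 - 4p = 4p - 51 gives the equilibrium p* = 23, q* = 41.
The floor of 20 is below the equilibrium price 23, so it is not binding; the market clears at p* = 23, q* = 41.
Since the control does not bind, there is no surplus.

0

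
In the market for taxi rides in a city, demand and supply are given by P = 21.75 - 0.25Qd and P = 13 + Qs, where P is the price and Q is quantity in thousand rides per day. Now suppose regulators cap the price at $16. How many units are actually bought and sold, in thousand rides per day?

3

Rearranging demand gives Qd = 87 - 4P; rearranging supply gives Qs = P - 13. Equilibrium: 87 - 4P = P - 13, so 100 = 5P and P* = 20, Q* = 7.
Because the ceiling (16) lies below the market-clearing price, it is binding.
At P = 16: Qd = 87 - 4·16 = 23 and Qs = 16 - 13 = 3.
The quantity actually transacted is the short side, supply: 3.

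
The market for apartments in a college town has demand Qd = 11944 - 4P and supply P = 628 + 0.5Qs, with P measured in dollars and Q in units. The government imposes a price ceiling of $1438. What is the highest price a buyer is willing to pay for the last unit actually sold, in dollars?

Rearranging supply gives Qs = 2P - 1256. Setting quantity demanded equal to quantity supplied, 11944 - 4P = 2P - 1256, gives P* = 2200 and Q* = 3144.
Because the ceiling (1438) lies below the market-clearing price, it is binding.
At P = 1438: Qd = 11944 - 4·1438 = 6192 and Qs = 2·1438 - 1256 = 1620.
Only 1620 units reach the market. On the demand curve, the marginal buyer's willingness to pay at Q = 1620 is (11944 - 1620)/4 = 2581.

2581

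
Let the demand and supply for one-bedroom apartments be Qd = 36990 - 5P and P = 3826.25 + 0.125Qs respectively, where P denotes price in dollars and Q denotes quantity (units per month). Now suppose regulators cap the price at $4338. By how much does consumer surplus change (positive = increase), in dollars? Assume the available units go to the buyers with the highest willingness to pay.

Rearranging supply gives Qs = 8P - 30610. Setting quantity demanded equal to quantity supplied, 36990 - 5P = 8P - 30610, gives P* = 5200 and Q* = 10990.
Since 4338 < 5200, the ceiling is binding.
At P = 4338: Qd = 36990 - 5·4338 = 15300 and Qs = 8·4338 - 30610 = 4094.
Consumer surplus without the control is ½ · (7398 - 5200) · 10990 = 12078010.
With the ceiling, 4094 units are sold at 4338 (assume they go to the highest-value buyers). The demand price at Q = 4094 is 6579.2, so CS = ½ · [(7398 - 4338) + (6579.2 - 4338)] · 4094 = 10851556.4.
Change in consumer surplus = 10851556.4 - 12078010 = -1226453.6.

-1226453.6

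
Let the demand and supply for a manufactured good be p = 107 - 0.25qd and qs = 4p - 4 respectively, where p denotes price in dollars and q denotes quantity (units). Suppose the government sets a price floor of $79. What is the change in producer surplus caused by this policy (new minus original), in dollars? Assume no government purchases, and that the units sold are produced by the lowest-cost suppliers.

Rearranging demand gives qd = 428 - 4p. Without the control the market clears where 428 - 4p = 4p - 4, i.e. p* = 54 and q* = 212.
Since 79 > 54, the floor is binding.
At p = 79: qd = 428 - 4·79 = 112 and qs = 4·79 - 4 = 312.
Producer surplus without the control is ½ · (54 - 1) · 212 = 5618.
With the floor, 112 units are sold at 79. The supply price at q = 112 is 29, so PS = ½ · [(79 - 1) + (79 - 29)] · 112 = 7168.
Change in producer surplus = 7168 - 5618 = 1550.

1550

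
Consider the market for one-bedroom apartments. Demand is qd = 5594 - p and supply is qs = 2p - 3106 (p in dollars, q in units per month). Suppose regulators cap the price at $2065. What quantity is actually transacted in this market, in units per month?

1024

In a free market, 5594 - p = 2p - 3106 gives the equilibrium p* = 2900, q* = 2694.
The ceiling of 2065 is below the equilibrium price 2900, so it binds.
At p = 2065: qd = 5594 - 2065 = 3529 and qs = 2·2065 - 3106 = 1024.
The quantity actually transacted is the short side, supply: 1024.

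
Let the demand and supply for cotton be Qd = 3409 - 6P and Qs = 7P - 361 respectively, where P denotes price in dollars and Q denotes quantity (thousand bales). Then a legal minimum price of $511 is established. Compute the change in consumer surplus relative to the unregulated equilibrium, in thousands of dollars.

-222326

In a free market, 3409 - 6P = 7P - 361 gives the equilibrium P* = 290, Q* = 1669.
Because the floor (511) lies above the market-clearing price, it is binding.
At P = 511: Qd = 3409 - 6·511 = 343 and Qs = 7·511 - 361 = 3216.
Consumer surplus without the control is ½ · (3409/6 - 290) · 1669 = 2785561/12.
With the floor, consumers buy 343 units at 511, so CS = ½ · (3409/6 - 511) · 343 = 117649/12.
Change in consumer surplus = 117649/12 - 2785561/12 = -222326.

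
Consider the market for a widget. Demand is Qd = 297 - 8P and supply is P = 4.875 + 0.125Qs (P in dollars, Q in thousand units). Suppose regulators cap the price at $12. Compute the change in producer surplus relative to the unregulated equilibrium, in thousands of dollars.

Rearranging supply gives Qs = 8P - 39. In a free market, 297 - 8P = 8P - 39 gives the equilibrium P* = 21, Q* = 129.
Since 12 < 21, the ceiling is binding.
At P = 12: Qd = 297 - 8·12 = 201 and Qs = 8·12 - 39 = 57.
Producer surplus without the control is ½ · (21 - 4.875) · 129 = 1040.0625.
With the ceiling, producers sell 57 units at 12, so PS = ½ · (12 - 4.875) · 57 = 203.0625.
Change in producer surplus = 203.0625 - 1040.0625 = -837.

-837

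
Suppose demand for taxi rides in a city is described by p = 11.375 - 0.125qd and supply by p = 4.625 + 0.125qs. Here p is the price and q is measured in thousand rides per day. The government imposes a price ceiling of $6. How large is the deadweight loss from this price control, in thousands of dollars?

Rearranging demand gives qd = 91 - 8p; rearranging supply gives qs = 8p - 37. In a free market, 91 - 8p = 8p - 37 gives the equilibrium p* = 8, q* = 27.
Since 6 < 8, the ceiling is binding.
At p = 6: qd = 91 - 8·6 = 43 and qs = 8·6 - 37 = 11.
Quantity traded falls to 11. At q = 11 the demand price is (91 - 11)/8 = 10 and the supply price is (37 + 11)/8 = 6.
Deadweight loss = ½ · (10 - 6) · (27 - 11) = ½ · 4 · 16 = 32.

32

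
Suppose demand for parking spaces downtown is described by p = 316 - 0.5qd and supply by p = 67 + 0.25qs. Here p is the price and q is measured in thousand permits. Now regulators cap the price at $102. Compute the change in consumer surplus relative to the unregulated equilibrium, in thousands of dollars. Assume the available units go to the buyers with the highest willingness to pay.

Rearranging demand gives qd = 632 - 2p; rearranging supply gives qs = 4p - 268. Setting quantity demanded equal to quantity supplied, 632 - 2p = 4p - 268, gives p* = 150 and q* = 332.
The ceiling of 102 is below the equilibrium price 150, so it binds.
At p = 102: qd = 632 - 2·102 = 428 and qs = 4·102 - 268 = 140.
Consumer surplus without the control is ½ · (316 - 150) · 332 = 27556.
With the ceiling, 140 units are sold at 102 (assume they go to the highest-value buyers). The demand price at q = 140 is 246, so CS = ½ · [(316 - 102) + (246 - 102)] · 140 = 25060.
Change in consumer surplus = 25060 - 27556 = -2496.

-2496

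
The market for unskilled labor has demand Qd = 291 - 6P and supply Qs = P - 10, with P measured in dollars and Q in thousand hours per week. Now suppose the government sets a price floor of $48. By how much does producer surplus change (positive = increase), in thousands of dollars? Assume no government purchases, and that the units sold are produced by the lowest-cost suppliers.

Setting quantity demanded equal to quantity supplied, 291 - 6P = P - 10, gives P* = 43 and Q* = 33.
Since 48 > 43, the floor is binding.
At P = 48: Qd = 291 - 6·48 = 3 and Qs = 48 - 10 = 38.
Producer surplus without the control is ½ · (43 - 10) · 33 = 544.5.
With the floor, 3 units are sold at 48. The supply price at Q = 3 is 13, so PS = ½ · [(48 - 10) + (48 - 13)] · 3 = 109.5.
Change in producer surplus = 109.5 - 544.5 = -435.

-435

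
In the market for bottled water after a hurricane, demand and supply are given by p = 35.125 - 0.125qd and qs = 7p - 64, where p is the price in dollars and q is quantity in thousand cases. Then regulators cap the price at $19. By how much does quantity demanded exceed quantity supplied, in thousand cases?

60

Rearranging demand gives qd = 281 - 8p. Equilibrium: 281 - 8p = 7p - 64, so 345 = 15p and p* = 23, q* = 97.
The ceiling of 19 is below the equilibrium price 23, so it binds.
At p = 19: qd = 281 - 8·19 = 129 and qs = 7·19 - 64 = 69.
Shortage = qd - qs = 129 - 69 = 60.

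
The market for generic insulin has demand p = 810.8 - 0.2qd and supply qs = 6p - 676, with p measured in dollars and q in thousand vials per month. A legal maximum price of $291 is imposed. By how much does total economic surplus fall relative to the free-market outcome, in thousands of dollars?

127518.6

Rearranging demand gives qd = 4054 - 5p. Without the control the market clears where 4054 - 5p = 6p - 676, i.e. p* = 430 and q* = 1904.
Since 291 < 430, the ceiling is binding.
At p = 291: qd = 4054 - 5·291 = 2599 and qs = 6·291 - 676 = 1070.
Quantity traded falls to 1070. At q = 1070 the demand price is (4054 - 1070)/5 = 596.8 and the supply price is (676 + 1070)/6 = 291.
Deadweight loss = ½ · (596.8 - 291) · (1904 - 1070) = ½ · 305.8 · 834 = 127518.6.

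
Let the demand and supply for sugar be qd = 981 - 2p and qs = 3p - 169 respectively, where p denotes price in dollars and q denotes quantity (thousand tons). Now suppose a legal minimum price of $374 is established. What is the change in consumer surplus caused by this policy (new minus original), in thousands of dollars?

Setting quantity demanded equal to quantity supplied, 981 - 2p = 3p - 169, gives p* = 230 and q* = 521.
The floor of 374 is above the equilibrium price 230, so it binds.
At p = 374: qd = 981 - 2·374 = 233 and qs = 3·374 - 169 = 953.
Consumer surplus without the control is ½ · (490.5 - 230) · 521 = 67860.25.
With the floor, consumers buy 233 units at 374, so CS = ½ · (490.5 - 374) · 233 = 13572.25.
Change in consumer surplus = 13572.25 - 67860.25 = -54288.

-54288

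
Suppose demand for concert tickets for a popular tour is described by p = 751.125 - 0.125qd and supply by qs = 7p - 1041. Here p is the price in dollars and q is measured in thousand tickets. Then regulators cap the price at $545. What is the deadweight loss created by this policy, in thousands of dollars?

0

Rearranging demand gives qd = 6009 - 8p. Setting quantity demanded equal to quantity supplied, 6009 - 8p = 7p - 1041, gives p* = 470 and q* = 2249.
Since 545 is above p* = 470, the ceiling does not bind and the free-market outcome prevails.
Since the control does not bind, no trades are prevented and deadweight loss is zero.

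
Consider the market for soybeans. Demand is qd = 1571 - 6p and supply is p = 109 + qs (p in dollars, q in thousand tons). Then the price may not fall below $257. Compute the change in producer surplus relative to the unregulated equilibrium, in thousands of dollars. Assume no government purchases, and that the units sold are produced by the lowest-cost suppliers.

Rearranging supply gives qs = p - 109. Equilibrium: 1571 - 6p = p - 109, so 1680 = 7p and p* = 240, q* = 131.
Because the floor (257) lies above the market-clearing price, it is binding.
At p = 257: qd = 1571 - 6·257 = 29 and qs = 257 - 109 = 148.
Producer surplus without the control is ½ · (240 - 109) · 131 = 8580.5.
With the floor, 29 units are sold at 257. The supply price at q = 29 is 138, so PS = ½ · [(257 - 109) + (257 - 138)] · 29 = 3871.5.
Change in producer surplus = 3871.5 - 8580.5 = -4709.

-4709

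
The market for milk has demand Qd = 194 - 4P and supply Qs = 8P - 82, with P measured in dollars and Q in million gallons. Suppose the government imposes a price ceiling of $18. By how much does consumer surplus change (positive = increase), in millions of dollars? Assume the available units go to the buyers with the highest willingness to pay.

Equilibrium: 194 - 4P = 8P - 82, so 276 = 12P and P* = 23, Q* = 102.
The ceiling of 18 is below the equilibrium price 23, so it binds.
At P = 18: Qd = 194 - 4·18 = 122 and Qs = 8·18 - 82 = 62.
Consumer surplus without the control is ½ · (48.5 - 23) · 102 = 1300.5.
With the ceiling, 62 units are sold at 18 (assume they go to the highest-value buyers). The demand price at Q = 62 is 33, so CS = ½ · [(48.5 - 18) + (33 - 18)] · 62 = 1410.5.
Change in consumer surplus = 1410.5 - 1300.5 = 110.

110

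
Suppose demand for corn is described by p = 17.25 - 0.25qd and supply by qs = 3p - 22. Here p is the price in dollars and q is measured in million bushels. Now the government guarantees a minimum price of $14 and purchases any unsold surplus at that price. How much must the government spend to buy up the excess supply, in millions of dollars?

98

Rearranging demand gives qd = 69 - 4p. Without the control the market clears where 69 - 4p = 3p - 22, i.e. p* = 13 and q* = 17.
The floor of 14 is above the equilibrium price 13, so it binds.
At p = 14: qd = 69 - 4·14 = 13 and qs = 3·14 - 22 = 20.
Surplus = qs - qd = 7.
Government expenditure = surplus × support price = 7 × 14 = 98.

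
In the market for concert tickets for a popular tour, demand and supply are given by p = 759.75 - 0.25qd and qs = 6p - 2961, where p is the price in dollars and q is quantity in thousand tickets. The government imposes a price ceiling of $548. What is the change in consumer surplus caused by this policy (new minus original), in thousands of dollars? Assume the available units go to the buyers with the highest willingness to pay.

Rearranging demand gives qd = 3039 - 4p. Without the control the market clears where 3039 - 4p = 6p - 2961, i.e. p* = 600 and q* = 639.
The ceiling of 548 is below the equilibrium price 600, so it binds.
At p = 548: qd = 3039 - 4·548 = 847 and qs = 6·548 - 2961 = 327.
Consumer surplus without the control is ½ · (759.75 - 600) · 639 = 51040.125.
With the ceiling, 327 units are sold at 548 (assume they go to the highest-value buyers). The demand price at q = 327 is 678, so CS = ½ · [(759.75 - 548) + (678 - 548)] · 327 = 55876.125.
Change in consumer surplus = 55876.125 - 51040.125 = 4836.

4836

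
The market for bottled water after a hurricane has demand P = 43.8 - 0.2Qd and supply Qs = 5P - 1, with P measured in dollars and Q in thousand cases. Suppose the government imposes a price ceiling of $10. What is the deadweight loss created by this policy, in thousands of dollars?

Rearranging demand gives Qd = 219 - 5P. Without the control the market clears where 219 - 5P = 5P - 1, i.e. P* = 22 and Q* = 109.
Since 10 < 22, the ceiling is binding.
At P = 10: Qd = 219 - 5·10 = 169 and Qs = 5·10 - 1 = 49.
Quantity traded falls to 49. At Q = 49 the demand price is (219 - 49)/5 = 34 and the supply price is (1 + 49)/5 = 10.
Deadweight loss = ½ · (34 - 10) · (109 - 49) = ½ · 24 · 60 = 720.

720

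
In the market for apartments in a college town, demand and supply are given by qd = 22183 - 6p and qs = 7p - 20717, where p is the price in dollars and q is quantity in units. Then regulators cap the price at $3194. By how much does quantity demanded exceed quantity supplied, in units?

1378

In a free market, 22183 - 6p = 7p - 20717 gives the equilibrium p* = 3300, q* = 2383.
Since 3194 < 3300, the ceiling is binding.
At p = 3194: qd = 22183 - 6·3194 = 3019 and qs = 7·3194 - 20717 = 1641.
Shortage = qd - qs = 3019 - 1641 = 1378.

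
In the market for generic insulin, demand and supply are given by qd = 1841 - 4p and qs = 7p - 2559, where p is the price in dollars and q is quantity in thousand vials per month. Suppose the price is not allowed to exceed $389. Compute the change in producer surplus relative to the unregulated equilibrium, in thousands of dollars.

-2227.5

Setting quantity demanded equal to quantity supplied, 1841 - 4p = 7p - 2559, gives p* = 400 and q* = 241.
The ceiling of 389 is below the equilibrium price 400, so it binds.
At p = 389: qd = 1841 - 4·389 = 285 and qs = 7·389 - 2559 = 164.
Producer surplus without the control is ½ · (400 - 2559/7) · 241 = 58081/14.
With the ceiling, producers sell 164 units at 389, so PS = ½ · (389 - 2559/7) · 164 = 13448/7.
Change in producer surplus = 13448/7 - 58081/14 = -2227.5.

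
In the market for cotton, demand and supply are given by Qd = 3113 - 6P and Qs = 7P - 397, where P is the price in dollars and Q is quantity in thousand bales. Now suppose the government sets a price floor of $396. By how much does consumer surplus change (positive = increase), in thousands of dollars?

-140490

Setting quantity demanded equal to quantity supplied, 3113 - 6P = 7P - 397, gives P* = 270 and Q* = 1493.
The floor of 396 is above the equilibrium price 270, so it binds.
At P = 396: Qd = 3113 - 6·396 = 737 and Qs = 7·396 - 397 = 2375.
Consumer surplus without the control is ½ · (3113/6 - 270) · 1493 = 2229049/12.
With the floor, consumers buy 737 units at 396, so CS = ½ · (3113/6 - 396) · 737 = 543169/12.
Change in consumer surplus = 543169/12 - 2229049/12 = -140490.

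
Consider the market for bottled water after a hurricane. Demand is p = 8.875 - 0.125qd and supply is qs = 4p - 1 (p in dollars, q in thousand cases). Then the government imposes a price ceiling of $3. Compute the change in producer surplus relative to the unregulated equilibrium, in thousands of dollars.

Rearranging demand gives qd = 71 - 8p. Without the control the market clears where 71 - 8p = 4p - 1, i.e. p* = 6 and q* = 23.
The ceiling of 3 is below the equilibrium price 6, so it binds.
At p = 3: qd = 71 - 8·3 = 47 and qs = 4·3 - 1 = 11.
Producer surplus without the control is ½ · (6 - 0.25) · 23 = 66.125.
With the ceiling, producers sell 11 units at 3, so PS = ½ · (3 - 0.25) · 11 = 15.125.
Change in producer surplus = 15.125 - 66.125 = -51.

-51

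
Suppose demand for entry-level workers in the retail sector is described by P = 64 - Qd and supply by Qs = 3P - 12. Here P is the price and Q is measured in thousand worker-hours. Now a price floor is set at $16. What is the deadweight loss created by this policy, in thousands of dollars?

Rearranging demand gives Qd = 64 - P. Setting quantity demanded equal to quantity supplied, 64 - P = 3P - 12, gives P* = 19 and Q* = 45.
The floor of 16 is below the equilibrium price 19, so it is not binding; the market clears at P* = 19, Q* = 45.
Since the control does not bind, no trades are prevented and deadweight loss is zero.

0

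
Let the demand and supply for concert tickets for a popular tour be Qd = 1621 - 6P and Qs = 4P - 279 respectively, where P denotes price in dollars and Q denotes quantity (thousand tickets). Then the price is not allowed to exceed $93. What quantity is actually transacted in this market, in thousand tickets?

Without the control the market clears where 1621 - 6P = 4P - 279, i.e. P* = 190 and Q* = 481.
The ceiling of 93 is below the equilibrium price 190, so it binds.
At P = 93: Qd = 1621 - 6·93 = 1063 and Qs = 4·93 - 279 = 93.
The quantity actually transacted is the short side, supply: 93.

93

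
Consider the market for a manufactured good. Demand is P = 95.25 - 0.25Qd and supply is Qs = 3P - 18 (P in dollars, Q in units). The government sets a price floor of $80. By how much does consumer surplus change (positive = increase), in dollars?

-2461

Rearranging demand gives Qd = 381 - 4P. Setting quantity demanded equal to quantity supplied, 381 - 4P = 3P - 18, gives P* = 57 and Q* = 153.
Since 80 > 57, the floor is binding.
At P = 80: Qd = 381 - 4·80 = 61 and Qs = 3·80 - 18 = 222.
Consumer surplus without the control is ½ · (95.25 - 57) · 153 = 2926.125.
With the floor, consumers buy 61 units at 80, so CS = ½ · (95.25 - 80) · 61 = 465.125.
Change in consumer surplus = 465.125 - 2926.125 = -2461.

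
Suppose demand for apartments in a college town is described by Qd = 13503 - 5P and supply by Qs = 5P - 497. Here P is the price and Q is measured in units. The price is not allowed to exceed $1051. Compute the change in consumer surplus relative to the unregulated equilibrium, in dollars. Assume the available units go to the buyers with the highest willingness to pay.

1356039.5

Setting quantity demanded equal to quantity supplied, 13503 - 5P = 5P - 497, gives P* = 1400 and Q* = 6503.
The ceiling of 1051 is below the equilibrium price 1400, so it binds.
At P = 1051: Qd = 13503 - 5·1051 = 8248 and Qs = 5·1051 - 497 = 4758.
Consumer surplus without the control is ½ · (2700.6 - 1400) · 6503 = 4228900.9.
With the ceiling, 4758 units are sold at 1051 (assume they go to the highest-value buyers). The demand price at Q = 4758 is 1749, so CS = ½ · [(2700.6 - 1051) + (1749 - 1051)] · 4758 = 5584940.4.
Change in consumer surplus = 5584940.4 - 4228900.9 = 1356039.5.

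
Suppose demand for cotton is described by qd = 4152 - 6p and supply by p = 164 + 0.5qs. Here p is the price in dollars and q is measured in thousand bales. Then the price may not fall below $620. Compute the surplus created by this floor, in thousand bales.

Rearranging supply gives qs = 2p - 328. Without the control the market clears where 4152 - 6p = 2p - 328, i.e. p* = 560 and q* = 792.
Since 620 > 560, the floor is binding.
At p = 620: qd = 4152 - 6·620 = 432 and qs = 2·620 - 328 = 912.
Surplus = qs - qd = 912 - 432 = 480.

480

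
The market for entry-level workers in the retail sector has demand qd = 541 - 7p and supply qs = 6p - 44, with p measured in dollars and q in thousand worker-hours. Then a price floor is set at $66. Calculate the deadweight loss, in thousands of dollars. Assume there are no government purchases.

In a free market, 541 - 7p = 6p - 44 gives the equilibrium p* = 45, q* = 226.
Since 66 > 45, the floor is binding.
At p = 66: qd = 541 - 7·66 = 79 and qs = 6·66 - 44 = 352.
Quantity traded falls to 79. At q = 79 the demand price is (541 - 79)/7 = 66 and the supply price is (44 + 79)/6 = 20.5.
Deadweight loss = ½ · (66 - 20.5) · (226 - 79) = ½ · 45.5 · 147 = 3344.25.

3344.25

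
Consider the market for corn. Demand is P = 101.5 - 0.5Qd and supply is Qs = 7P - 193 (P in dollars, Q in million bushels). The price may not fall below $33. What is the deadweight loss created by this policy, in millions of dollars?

0

Rearranging demand gives Qd = 203 - 2P. Equilibrium: 203 - 2P = 7P - 193, so 396 = 9P and P* = 44, Q* = 115.
Since 33 is below P* = 44, the floor does not bind and the free-market outcome prevails.
Since the control does not bind, no trades are prevented and deadweight loss is zero.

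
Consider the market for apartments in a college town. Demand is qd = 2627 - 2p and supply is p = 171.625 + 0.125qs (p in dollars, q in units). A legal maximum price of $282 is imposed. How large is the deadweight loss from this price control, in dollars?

278480

Rearranging supply gives qs = 8p - 1373. Setting quantity demanded equal to quantity supplied, 2627 - 2p = 8p - 1373, gives p* = 400 and q* = 1827.
The ceiling of 282 is below the equilibrium price 400, so it binds.
At p = 282: qd = 2627 - 2·282 = 2063 and qs = 8·282 - 1373 = 883.
Quantity traded falls to 883. At q = 883 the demand price is (2627 - 883)/2 = 872 and the supply price is (1373 + 883)/8 = 282.
Deadweight loss = ½ · (872 - 282) · (1827 - 883) = ½ · 590 · 944 = 278480.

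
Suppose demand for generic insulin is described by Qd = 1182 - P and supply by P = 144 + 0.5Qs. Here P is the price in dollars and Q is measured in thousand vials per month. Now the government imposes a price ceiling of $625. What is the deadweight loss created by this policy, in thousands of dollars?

Rearranging supply gives Qs = 2P - 288. Without the control the market clears where 1182 - P = 2P - 288, i.e. P* = 490 and Q* = 692.
Since 625 is above P* = 490, the ceiling does not bind and the free-market outcome prevails.
Since the control does not bind, no trades are prevented and deadweight loss is zero.

0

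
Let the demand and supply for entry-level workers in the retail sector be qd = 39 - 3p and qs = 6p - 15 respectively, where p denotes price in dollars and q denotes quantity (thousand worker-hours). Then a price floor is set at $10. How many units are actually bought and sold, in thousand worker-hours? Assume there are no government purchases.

Setting quantity demanded equal to quantity supplied, 39 - 3p = 6p - 15, gives p* = 6 and q* = 21.
The floor of 10 is above the equilibrium price 6, so it binds.
At p = 10: qd = 39 - 3·10 = 9 and qs = 6·10 - 15 = 45.
The quantity actually transacted is the short side, demand: 9.

9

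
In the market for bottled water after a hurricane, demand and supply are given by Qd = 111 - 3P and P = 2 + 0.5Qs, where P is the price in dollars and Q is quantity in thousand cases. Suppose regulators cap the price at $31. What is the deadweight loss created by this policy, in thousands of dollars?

Rearranging supply gives Qs = 2P - 4. Setting quantity demanded equal to quantity supplied, 111 - 3P = 2P - 4, gives P* = 23 and Q* = 42.
Since 31 is above P* = 23, the ceiling does not bind and the free-market outcome prevails.
Since the control does not bind, no trades are prevented and deadweight loss is zero.

0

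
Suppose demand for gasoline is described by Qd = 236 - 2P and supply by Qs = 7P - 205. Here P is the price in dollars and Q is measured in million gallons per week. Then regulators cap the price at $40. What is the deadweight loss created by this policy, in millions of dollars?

Setting quantity demanded equal to quantity supplied, 236 - 2P = 7P - 205, gives P* = 49 and Q* = 138.
The ceiling of 40 is below the equilibrium price 49, so it binds.
At P = 40: Qd = 236 - 2·40 = 156 and Qs = 7·40 - 205 = 75.
Quantity traded falls to 75. At Q = 75 the demand price is (236 - 75)/2 = 80.5 and the supply price is (205 + 75)/7 = 40.
Deadweight loss = ½ · (80.5 - 40) · (138 - 75) = ½ · 40.5 · 63 = 1275.75.

1275.75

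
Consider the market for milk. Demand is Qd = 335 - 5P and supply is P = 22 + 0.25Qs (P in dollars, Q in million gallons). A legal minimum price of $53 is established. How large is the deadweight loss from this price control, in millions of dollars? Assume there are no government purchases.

Rearranging supply gives Qs = 4P - 88. Without the control the market clears where 335 - 5P = 4P - 88, i.e. P* = 47 and Q* = 100.
Because the floor (53) lies above the market-clearing price, it is binding.
At P = 53: Qd = 335 - 5·53 = 70 and Qs = 4·53 - 88 = 124.
Quantity traded falls to 70. At Q = 70 the demand price is (335 - 70)/5 = 53 and the supply price is (88 + 70)/4 = 39.5.
Deadweight loss = ½ · (53 - 39.5) · (100 - 70) = ½ · 13.5 · 30 = 202.5.

202.5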